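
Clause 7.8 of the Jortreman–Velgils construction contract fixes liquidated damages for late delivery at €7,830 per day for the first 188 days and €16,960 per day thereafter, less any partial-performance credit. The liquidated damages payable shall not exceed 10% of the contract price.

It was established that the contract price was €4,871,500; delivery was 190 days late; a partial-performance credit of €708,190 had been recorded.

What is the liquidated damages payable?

€487,150

First 188 days: 188 × €7,830 = €1,472,040
Remaining days: (190 − 188) × €16,960 = €33,920
Accrued per-day damages: €1,472,040 + €33,920 = €1,505,960
Less partial-performance credit: €1,505,960 − €708,190 = €797,770
Cap: 10% of €4,871,500 = €487,150
Cap at €487,150: €797,770 exceeds the cap → €487,150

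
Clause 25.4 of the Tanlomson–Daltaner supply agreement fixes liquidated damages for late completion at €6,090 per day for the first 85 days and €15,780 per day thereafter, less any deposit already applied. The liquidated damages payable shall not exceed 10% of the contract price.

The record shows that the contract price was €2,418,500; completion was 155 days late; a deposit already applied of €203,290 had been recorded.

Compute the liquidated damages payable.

First 85 days: 85 × €6,090 = €517,650
Remaining days: (155 − 85) × €15,780 = €1,104,600
Accrued per-day damages: €517,650 + €1,104,600 = €1,622,250
Less deposit already applied: €1,622,250 − €203,290 = €1,418,960
Cap: 10% of €2,418,500 = €241,850
Cap at €241,850: €1,418,960 exceeds the cap → €241,850

Liquidated damages: €241,850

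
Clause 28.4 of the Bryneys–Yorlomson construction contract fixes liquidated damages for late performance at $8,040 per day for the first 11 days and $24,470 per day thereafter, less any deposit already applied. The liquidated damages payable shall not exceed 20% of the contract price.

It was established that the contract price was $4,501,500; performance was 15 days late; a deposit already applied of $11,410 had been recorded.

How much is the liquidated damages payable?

$174,910

First 11 days: 11 × $8,040 = $88,440
Remaining days: (15 − 11) × $24,470 = $97,880
Accrued per-day damages: $88,440 + $97,880 = $186,320
Less deposit already applied: $186,320 − $11,410 = $174,910
Cap: 20% of $4,501,500 = $900,300
Cap at $900,300: $174,910 is within the cap, no reduction.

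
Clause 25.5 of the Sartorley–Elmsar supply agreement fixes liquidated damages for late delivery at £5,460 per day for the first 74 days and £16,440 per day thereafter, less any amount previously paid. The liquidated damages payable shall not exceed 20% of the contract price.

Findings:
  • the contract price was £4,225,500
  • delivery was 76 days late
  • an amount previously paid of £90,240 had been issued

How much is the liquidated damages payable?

First 74 days: 74 × £5,460 = £404,040
Remaining days: (76 − 74) × £16,440 = £32,880
Accrued per-day damages: £404,040 + £32,880 = £436,920
Less amount previously paid: £436,920 − £90,240 = £346,680
Cap: 20% of £4,225,500 = £845,100
Cap at £845,100: £346,680 is within the cap, no reduction.

£346,680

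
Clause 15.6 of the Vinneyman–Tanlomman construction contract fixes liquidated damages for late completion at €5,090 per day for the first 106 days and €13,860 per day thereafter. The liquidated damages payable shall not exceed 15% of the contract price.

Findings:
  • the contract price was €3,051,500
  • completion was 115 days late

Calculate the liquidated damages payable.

Liquidated damages: €457,725

First 106 days: 106 × €5,090 = €539,540
Remaining days: (115 − 106) × €13,860 = €124,740
Accrued per-day damages: €539,540 + €124,740 = €664,280
Cap: 15% of €3,051,500 = €457,725
Cap at €457,725: €664,280 exceeds the cap → €457,725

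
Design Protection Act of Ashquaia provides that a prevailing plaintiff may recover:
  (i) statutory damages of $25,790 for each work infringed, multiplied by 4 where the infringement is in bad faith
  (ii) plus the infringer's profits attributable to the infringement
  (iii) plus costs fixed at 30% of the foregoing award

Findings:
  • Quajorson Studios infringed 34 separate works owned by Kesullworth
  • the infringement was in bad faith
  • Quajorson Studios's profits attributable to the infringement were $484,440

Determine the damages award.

Statutory damages: 34 × $25,790 = $876,860
Multiplied by 4: 4 × $876,860 = $3,507,440
Combined award: $3,507,440 + $484,440 = $3,991,880
Costs: 30% of $3,991,880 = $1,197,564
Award plus costs: $3,991,880 + $1,197,564 = $5,189,444

$5,189,444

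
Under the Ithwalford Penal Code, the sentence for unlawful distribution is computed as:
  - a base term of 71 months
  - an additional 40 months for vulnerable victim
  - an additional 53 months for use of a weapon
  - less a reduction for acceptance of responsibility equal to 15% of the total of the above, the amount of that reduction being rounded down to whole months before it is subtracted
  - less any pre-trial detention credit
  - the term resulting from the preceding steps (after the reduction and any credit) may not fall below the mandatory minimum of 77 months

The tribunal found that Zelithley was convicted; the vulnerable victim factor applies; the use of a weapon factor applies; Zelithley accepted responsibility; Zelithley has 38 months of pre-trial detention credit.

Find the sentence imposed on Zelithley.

102 months

Vulnerable victim enhancement: +40 months
Use of a weapon enhancement: +53 months
Adjusted term: 71 months + 40 months + 53 months = 164 months
Acceptance of responsibility reduction: 15% of 164 months = 24 months (rounded down)
After reduction: 164 − 24 = 140 months
Less pre-trial detention credit: 140 months − 38 months = 102 months
Minimum 77 months: 102 months meets the minimum, no increase.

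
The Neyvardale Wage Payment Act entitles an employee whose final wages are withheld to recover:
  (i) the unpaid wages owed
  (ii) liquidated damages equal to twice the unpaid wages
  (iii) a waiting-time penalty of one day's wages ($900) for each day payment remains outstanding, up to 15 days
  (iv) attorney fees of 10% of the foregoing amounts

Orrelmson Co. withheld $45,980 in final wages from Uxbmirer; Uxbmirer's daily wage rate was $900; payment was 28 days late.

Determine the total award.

Total award: $166,584

Doubled: 2 × $45,980 = $91,960
Penalty days: min(28, 15) = 15
Waiting-time penalty: 15 × $900 = $13,500
Subtotal: $45,980 + $91,960 + $13,500 = $151,440
Attorney fees: 10% of $151,440 = $15,144
Total award: $151,440 + $15,144 = $166,584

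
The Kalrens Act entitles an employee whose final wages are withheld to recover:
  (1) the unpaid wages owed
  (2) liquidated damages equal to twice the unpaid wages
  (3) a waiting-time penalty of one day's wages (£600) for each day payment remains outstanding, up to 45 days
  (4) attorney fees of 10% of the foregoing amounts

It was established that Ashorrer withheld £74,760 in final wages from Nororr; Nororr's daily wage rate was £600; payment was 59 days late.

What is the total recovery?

Total award: £276,408

Doubled: 2 × £74,760 = £149,520
Penalty days: min(59, 45) = 45
Waiting-time penalty: 45 × £600 = £27,000
Subtotal: £74,760 + £149,520 + £27,000 = £251,280
Attorney fees: 10% of £251,280 = £25,128
Total award: £251,280 + £25,128 = £276,408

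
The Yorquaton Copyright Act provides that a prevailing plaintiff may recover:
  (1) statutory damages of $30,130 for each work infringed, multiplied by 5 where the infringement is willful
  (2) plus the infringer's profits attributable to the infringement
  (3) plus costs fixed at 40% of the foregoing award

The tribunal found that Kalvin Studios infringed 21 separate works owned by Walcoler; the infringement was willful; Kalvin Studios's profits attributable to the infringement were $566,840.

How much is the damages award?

Statutory damages: 21 × $30,130 = $632,730
Multiplied by 5: 5 × $632,730 = $3,163,650
Combined award: $3,163,650 + $566,840 = $3,730,490
Costs: 40% of $3,730,490 = $1,492,196
Award plus costs: $3,730,490 + $1,492,196 = $5,222,686

$5,222,686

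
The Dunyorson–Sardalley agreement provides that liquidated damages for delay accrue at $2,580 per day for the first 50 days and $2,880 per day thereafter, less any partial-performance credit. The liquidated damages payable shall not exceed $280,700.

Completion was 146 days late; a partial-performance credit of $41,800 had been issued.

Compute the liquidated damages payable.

First 50 days: 50 × $2,580 = $129,000
Remaining days: (146 − 50) × $2,880 = $276,480
Accrued per-day damages: $129,000 + $276,480 = $405,480
Less partial-performance credit: $405,480 − $41,800 = $363,680
Cap at $280,700: $363,680 exceeds the cap → $280,700

$280,700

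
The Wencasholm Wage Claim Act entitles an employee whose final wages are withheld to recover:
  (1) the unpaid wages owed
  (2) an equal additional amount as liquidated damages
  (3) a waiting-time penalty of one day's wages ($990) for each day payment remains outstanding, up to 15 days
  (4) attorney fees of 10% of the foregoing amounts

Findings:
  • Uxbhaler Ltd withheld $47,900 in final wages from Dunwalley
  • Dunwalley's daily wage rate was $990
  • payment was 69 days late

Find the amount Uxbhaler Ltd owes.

$121,715

Liquidated damages (equal amount): $47,900
Penalty days: min(69, 15) = 15
Waiting-time penalty: 15 × $990 = $14,850
Subtotal: $47,900 + $47,900 + $14,850 = $110,650
Attorney fees: 10% of $110,650 = $11,065
Total award: $110,650 + $11,065 = $121,715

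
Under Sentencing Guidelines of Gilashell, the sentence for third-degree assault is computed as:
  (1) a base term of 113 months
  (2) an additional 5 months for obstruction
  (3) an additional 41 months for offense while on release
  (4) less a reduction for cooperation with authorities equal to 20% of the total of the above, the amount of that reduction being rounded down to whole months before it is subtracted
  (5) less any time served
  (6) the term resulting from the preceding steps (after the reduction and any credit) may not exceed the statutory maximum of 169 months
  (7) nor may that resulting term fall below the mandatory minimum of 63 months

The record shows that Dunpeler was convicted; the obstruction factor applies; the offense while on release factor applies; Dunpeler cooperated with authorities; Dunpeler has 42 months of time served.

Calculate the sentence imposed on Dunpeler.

Obstruction enhancement: +5 months
Offense while on release enhancement: +41 months
Adjusted term: 113 months + 5 months + 41 months = 159 months
Cooperation with authorities reduction: 20% of 159 months = 31 months (rounded down)
After reduction: 159 − 31 = 128 months
Less time served: 128 months − 42 months = 86 months
Cap at 169 months: 86 months is within the cap, no reduction.
Minimum 63 months: 86 months meets the minimum, no increase.

86 months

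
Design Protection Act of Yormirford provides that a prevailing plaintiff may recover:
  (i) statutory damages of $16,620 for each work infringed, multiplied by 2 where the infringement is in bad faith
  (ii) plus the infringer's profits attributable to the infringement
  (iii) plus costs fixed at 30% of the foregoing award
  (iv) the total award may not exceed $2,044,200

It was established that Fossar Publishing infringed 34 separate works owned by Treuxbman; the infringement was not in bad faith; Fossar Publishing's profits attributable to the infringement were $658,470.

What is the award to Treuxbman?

Statutory damages: 34 × $16,620 = $565,080
Infringement not in bad faith: no ×2 enhancement.
Combined award: $565,080 + $658,470 = $1,223,550
Costs: 30% of $1,223,550 = $367,065
Award plus costs: $1,223,550 + $367,065 = $1,590,615
Cap at $2,044,200: $1,590,615 is within the cap, no reduction.

$1,590,615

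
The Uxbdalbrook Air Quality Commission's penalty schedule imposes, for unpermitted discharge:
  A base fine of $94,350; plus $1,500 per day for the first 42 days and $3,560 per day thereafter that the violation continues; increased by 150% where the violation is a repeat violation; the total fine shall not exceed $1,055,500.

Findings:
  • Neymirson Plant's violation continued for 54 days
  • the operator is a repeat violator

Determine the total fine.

First 42 days: 42 × $1,500 = $63,000
Remaining days: (54 − 42) × $3,560 = $42,720
Per-day component: $63,000 + $42,720 = $105,720
Base plus per-day: $94,350 + $105,720 = $200,070
Enhancement: 150% of $200,070 = $300,105
Enhanced fine: $200,070 + $300,105 = $500,175
Cap at $1,055,500: $500,175 is within the cap, no reduction.

$500,175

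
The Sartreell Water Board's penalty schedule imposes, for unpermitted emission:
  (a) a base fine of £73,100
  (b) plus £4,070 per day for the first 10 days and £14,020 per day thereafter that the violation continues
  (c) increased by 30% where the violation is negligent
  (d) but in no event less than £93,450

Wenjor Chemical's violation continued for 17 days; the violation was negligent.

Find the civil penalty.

First 10 days: 10 × £4,070 = £40,700
Remaining days: (17 − 10) × £14,020 = £98,140
Per-day component: £40,700 + £98,140 = £138,840
Base plus per-day: £73,100 + £138,840 = £211,940
Enhancement: 30% of £211,940 = £63,582
Enhanced fine: £211,940 + £63,582 = £275,522
Minimum £93,450: £275,522 meets the minimum, no increase.

£275,522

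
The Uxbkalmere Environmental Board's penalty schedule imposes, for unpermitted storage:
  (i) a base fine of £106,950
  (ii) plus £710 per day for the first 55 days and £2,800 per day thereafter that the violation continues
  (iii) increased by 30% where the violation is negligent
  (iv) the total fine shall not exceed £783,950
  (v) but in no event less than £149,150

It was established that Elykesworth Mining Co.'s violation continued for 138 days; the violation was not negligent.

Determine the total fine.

£378,400

First 55 days: 55 × £710 = £39,050
Remaining days: (138 − 55) × £2,800 = £232,400
Per-day component: £39,050 + £232,400 = £271,450
Base plus per-day: £106,950 + £271,450 = £378,400
The violation was not negligent: no 30% increase.
Cap at £783,950: £378,400 is within the cap, no reduction.
Minimum £149,150: £378,400 meets the minimum, no increase.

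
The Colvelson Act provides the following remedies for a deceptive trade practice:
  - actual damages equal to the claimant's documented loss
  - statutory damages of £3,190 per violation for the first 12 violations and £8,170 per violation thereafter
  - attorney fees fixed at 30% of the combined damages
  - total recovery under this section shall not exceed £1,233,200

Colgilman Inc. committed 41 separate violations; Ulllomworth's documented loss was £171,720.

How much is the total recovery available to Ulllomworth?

First 12 violations: 12 × £3,190 = £38,280
Remaining violations: (41 − 12) × £8,170 = £236,930
Statutory damages: £38,280 + £236,930 = £275,210
Combined damages: £171,720 + £275,210 = £446,930
Attorney fees: 30% of £446,930 = £134,079
Total before cap: £446,930 + £134,079 = £581,009
Cap at £1,233,200: £581,009 is within the cap, no reduction.

£581,009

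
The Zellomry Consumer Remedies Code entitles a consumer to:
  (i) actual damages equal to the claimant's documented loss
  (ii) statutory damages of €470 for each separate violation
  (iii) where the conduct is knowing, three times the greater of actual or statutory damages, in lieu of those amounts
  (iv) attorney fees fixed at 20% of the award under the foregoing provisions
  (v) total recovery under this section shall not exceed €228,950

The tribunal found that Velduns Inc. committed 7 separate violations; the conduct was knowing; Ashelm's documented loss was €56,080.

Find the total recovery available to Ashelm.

€201,888

Statutory damages: 7 × €470 = €3,290
Greater of actual damages (€56,080) or statutory damages (€3,290): €56,080
Trebled: 3 × €56,080 = €168,240
Attorney fees: 20% of €168,240 = €33,648
Total before cap: €168,240 + €33,648 = €201,888
Cap at €228,950: €201,888 is within the cap, no reduction.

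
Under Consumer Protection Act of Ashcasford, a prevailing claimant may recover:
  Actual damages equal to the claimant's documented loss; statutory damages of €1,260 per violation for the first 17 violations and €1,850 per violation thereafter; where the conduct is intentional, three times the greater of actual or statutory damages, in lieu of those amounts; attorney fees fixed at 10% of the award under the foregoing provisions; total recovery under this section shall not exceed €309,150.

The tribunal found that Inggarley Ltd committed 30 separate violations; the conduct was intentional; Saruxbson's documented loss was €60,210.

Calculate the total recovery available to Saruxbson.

€198,693

First 17 violations: 17 × €1,260 = €21,420
Remaining violations: (30 − 17) × €1,850 = €24,050
Statutory damages: €21,420 + €24,050 = €45,470
Greater of actual damages (€60,210) or statutory damages (€45,470): €60,210
Trebled: 3 × €60,210 = €180,630
Attorney fees: 10% of €180,630 = €18,063
Total before cap: €180,630 + €18,063 = €198,693
Cap at €309,150: €198,693 is within the cap, no reduction.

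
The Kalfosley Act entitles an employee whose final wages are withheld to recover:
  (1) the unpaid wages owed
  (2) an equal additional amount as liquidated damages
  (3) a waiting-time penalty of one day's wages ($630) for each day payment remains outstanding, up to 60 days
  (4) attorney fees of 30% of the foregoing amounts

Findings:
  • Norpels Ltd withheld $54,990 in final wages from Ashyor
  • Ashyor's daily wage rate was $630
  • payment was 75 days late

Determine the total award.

Liquidated damages (equal amount): $54,990
Penalty days: min(75, 60) = 60
Waiting-time penalty: 60 × $630 = $37,800
Subtotal: $54,990 + $54,990 + $37,800 = $147,780
Attorney fees: 30% of $147,780 = $44,334
Total award: $147,780 + $44,334 = $192,114

$192,114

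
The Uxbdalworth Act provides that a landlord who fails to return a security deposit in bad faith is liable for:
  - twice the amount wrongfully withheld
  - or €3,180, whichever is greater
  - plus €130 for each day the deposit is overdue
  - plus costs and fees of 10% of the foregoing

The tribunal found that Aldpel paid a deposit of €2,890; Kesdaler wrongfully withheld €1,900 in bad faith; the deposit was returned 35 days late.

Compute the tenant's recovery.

Doubled: 2 × €1,900 = €3,800
Minimum €3,180: €3,800 meets the minimum, no increase.
Late-return penalty: 35 × €130 = €4,550
Damages plus late penalty: €3,800 + €4,550 = €8,350
Costs and fees: 10% of €8,350 = €835
Total recovery: €8,350 + €835 = €9,185

€9,185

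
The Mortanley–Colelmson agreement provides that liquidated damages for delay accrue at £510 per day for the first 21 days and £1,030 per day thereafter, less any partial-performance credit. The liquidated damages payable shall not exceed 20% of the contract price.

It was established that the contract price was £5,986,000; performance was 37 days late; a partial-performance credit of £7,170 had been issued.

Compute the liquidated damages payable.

Liquidated damages: £20,020

First 21 days: 21 × £510 = £10,710
Remaining days: (37 − 21) × £1,030 = £16,480
Accrued per-day damages: £10,710 + £16,480 = £27,190
Less partial-performance credit: £27,190 − £7,170 = £20,020
Cap: 20% of £5,986,000 = £1,197,200
Cap at £1,197,200: £20,020 is within the cap, no reduction.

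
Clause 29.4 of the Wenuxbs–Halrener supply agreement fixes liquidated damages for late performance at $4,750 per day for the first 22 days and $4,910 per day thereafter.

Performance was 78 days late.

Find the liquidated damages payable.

$379,460

First 22 days: 22 × $4,750 = $104,500
Remaining days: (78 − 22) × $4,910 = $274,960
Accrued per-day damages: $104,500 + $274,960 = $379,460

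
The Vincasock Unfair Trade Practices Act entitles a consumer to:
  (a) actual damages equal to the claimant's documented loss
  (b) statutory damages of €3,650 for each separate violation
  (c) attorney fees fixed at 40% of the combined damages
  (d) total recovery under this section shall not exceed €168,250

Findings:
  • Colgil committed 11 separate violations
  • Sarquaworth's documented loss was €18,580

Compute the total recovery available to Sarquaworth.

Statutory damages: 11 × €3,650 = €40,150
Combined damages: €18,580 + €40,150 = €58,730
Attorney fees: 40% of €58,730 = €23,492
Total before cap: €58,730 + €23,492 = €82,222
Cap at €168,250: €82,222 is within the cap, no reduction.

€82,222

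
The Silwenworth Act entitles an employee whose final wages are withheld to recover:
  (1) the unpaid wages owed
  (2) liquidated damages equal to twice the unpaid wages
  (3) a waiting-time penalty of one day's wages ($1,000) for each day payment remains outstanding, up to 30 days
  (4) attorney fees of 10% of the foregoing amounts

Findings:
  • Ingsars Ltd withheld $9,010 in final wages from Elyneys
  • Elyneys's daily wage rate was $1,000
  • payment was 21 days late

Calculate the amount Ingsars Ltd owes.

Doubled: 2 × $9,010 = $18,020
Penalty days: min(21, 30) = 21
Waiting-time penalty: 21 × $1,000 = $21,000
Subtotal: $9,010 + $18,020 + $21,000 = $48,030
Attorney fees: 10% of $48,030 = $4,803
Total award: $48,030 + $4,803 = $52,833

$52,833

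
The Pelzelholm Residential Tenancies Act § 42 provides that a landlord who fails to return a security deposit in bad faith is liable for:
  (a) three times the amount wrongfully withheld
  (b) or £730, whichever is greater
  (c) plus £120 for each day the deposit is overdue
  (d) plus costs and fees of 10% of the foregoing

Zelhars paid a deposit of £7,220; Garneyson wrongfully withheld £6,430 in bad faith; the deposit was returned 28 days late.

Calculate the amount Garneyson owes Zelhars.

£24,915

Trebled: 3 × £6,430 = £19,290
Minimum £730: £19,290 meets the minimum, no increase.
Late-return penalty: 28 × £120 = £3,360
Damages plus late penalty: £19,290 + £3,360 = £22,650
Costs and fees: 10% of £22,650 = £2,265
Total recovery: £22,650 + £2,265 = £24,915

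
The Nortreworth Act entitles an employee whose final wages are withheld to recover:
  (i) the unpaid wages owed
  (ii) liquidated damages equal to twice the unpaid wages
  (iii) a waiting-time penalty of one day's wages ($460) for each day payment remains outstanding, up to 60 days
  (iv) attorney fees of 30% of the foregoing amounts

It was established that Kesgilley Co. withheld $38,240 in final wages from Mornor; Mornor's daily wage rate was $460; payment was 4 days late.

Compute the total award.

Total award: $151,528

Doubled: 2 × $38,240 = $76,480
Penalty days: min(4, 60) = 4
Waiting-time penalty: 4 × $460 = $1,840
Subtotal: $38,240 + $76,480 + $1,840 = $116,560
Attorney fees: 30% of $116,560 = $34,968
Total award: $116,560 + $34,968 = $151,528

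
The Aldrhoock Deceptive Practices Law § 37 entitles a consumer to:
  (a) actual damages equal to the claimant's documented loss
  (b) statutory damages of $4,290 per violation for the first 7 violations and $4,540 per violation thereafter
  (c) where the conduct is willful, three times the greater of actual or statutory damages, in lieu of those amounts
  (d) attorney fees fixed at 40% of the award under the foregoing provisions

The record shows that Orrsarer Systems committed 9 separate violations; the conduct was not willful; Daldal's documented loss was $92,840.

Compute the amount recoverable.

$184,730

First 7 violations: 7 × $4,290 = $30,030
Remaining violations: (9 − 7) × $4,540 = $9,080
Statutory damages: $30,030 + $9,080 = $39,110
Conduct not willful: the in-lieu enhancement does not apply.
Actual plus statutory damages: $92,840 + $39,110 = $131,950
Attorney fees: 40% of $131,950 = $52,780
Total recovery: $131,950 + $52,780 = $184,730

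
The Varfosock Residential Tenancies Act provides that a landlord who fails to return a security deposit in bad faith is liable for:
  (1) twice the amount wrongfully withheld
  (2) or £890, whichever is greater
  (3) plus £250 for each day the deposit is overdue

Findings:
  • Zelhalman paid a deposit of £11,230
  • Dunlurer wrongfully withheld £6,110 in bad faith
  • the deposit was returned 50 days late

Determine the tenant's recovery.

£24,720

Doubled: 2 × £6,110 = £12,220
Minimum £890: £12,220 meets the minimum, no increase.
Late-return penalty: 50 × £250 = £12,500
Damages plus late penalty: £12,220 + £12,500 = £24,720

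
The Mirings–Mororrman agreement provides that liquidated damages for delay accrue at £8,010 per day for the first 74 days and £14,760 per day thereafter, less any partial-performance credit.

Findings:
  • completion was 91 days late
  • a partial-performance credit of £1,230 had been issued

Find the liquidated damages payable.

£842,430

First 74 days: 74 × £8,010 = £592,740
Remaining days: (91 − 74) × £14,760 = £250,920
Accrued per-day damages: £592,740 + £250,920 = £843,660
Less partial-performance credit: £843,660 − £1,230 = £842,430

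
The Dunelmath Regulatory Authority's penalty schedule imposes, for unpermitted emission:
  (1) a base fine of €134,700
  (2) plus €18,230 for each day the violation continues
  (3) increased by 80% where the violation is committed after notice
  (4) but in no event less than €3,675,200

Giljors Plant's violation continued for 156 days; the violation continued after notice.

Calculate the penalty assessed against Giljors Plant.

€5,361,444

Per-day component: 156 × €18,230 = €2,843,880
Base plus per-day: €134,700 + €2,843,880 = €2,978,580
Enhancement: 80% of €2,978,580 = €2,382,864
Enhanced fine: €2,978,580 + €2,382,864 = €5,361,444
Minimum €3,675,200: €5,361,444 meets the minimum, no increase.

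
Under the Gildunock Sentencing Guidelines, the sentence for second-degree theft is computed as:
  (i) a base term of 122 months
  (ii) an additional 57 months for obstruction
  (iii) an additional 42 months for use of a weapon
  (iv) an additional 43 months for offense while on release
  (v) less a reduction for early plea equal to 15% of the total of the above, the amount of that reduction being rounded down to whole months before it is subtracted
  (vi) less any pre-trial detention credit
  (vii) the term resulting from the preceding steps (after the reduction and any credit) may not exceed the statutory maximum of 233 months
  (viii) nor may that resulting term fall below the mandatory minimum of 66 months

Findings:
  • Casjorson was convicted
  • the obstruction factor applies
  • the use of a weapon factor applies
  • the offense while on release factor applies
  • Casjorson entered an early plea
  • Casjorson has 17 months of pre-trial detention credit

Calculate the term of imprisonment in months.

Obstruction enhancement: +57 months
Use of a weapon enhancement: +42 months
Offense while on release enhancement: +43 months
Adjusted term: 122 months + 57 months + 42 months + 43 months = 264 months
Early plea reduction: 15% of 264 months = 39 months (rounded down)
After reduction: 264 − 39 = 225 months
Less pre-trial detention credit: 225 months − 17 months = 208 months
Cap at 233 months: 208 months is within the cap, no reduction.
Minimum 66 months: 208 months meets the minimum, no increase.

208 months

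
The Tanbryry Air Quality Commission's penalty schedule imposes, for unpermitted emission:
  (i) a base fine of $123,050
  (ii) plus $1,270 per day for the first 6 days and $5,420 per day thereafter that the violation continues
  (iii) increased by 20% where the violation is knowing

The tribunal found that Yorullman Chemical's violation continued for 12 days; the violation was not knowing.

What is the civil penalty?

$163,190

First 6 days: 6 × $1,270 = $7,620
Remaining days: (12 − 6) × $5,420 = $32,520
Per-day component: $7,620 + $32,520 = $40,140
Base plus per-day: $123,050 + $40,140 = $163,190
The violation was not knowing: no 20% increase.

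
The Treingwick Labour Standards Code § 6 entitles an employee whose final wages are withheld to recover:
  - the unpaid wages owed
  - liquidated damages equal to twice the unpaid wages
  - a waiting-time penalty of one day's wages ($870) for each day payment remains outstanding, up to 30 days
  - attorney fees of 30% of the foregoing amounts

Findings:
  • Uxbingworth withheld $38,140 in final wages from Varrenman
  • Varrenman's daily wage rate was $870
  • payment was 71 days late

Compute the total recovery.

Doubled: 2 × $38,140 = $76,280
Penalty days: min(71, 30) = 30
Waiting-time penalty: 30 × $870 = $26,100
Subtotal: $38,140 + $76,280 + $26,100 = $140,520
Attorney fees: 30% of $140,520 = $42,156
Total award: $140,520 + $42,156 = $182,676

$182,676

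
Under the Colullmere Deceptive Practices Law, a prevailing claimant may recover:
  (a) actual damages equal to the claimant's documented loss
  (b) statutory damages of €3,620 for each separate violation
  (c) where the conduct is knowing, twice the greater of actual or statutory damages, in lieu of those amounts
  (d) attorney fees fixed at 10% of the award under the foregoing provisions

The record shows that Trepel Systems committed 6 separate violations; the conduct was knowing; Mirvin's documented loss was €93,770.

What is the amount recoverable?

Total recovery: €206,294

Statutory damages: 6 × €3,620 = €21,720
Greater of actual damages (€93,770) or statutory damages (€21,720): €93,770
Doubled: 2 × €93,770 = €187,540
Attorney fees: 10% of €187,540 = €18,754
Total recovery: €187,540 + €18,754 = €206,294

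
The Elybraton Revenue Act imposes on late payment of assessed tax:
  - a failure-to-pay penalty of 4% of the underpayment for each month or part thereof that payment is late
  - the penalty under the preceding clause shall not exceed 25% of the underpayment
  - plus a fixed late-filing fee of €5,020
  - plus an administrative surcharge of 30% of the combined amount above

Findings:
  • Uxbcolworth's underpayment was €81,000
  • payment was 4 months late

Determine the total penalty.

Accrued rate: 4% × 4 = 16%, capped at 25% → 16%
Failure-to-pay penalty: 16% of €81,000 = €12,960
Penalty before surcharge: €12,960 + €5,020 = €17,980
Administrative surcharge: 30% of €17,980 = €5,394
Total penalty: €17,980 + €5,394 = €23,374

Penalty: €23,374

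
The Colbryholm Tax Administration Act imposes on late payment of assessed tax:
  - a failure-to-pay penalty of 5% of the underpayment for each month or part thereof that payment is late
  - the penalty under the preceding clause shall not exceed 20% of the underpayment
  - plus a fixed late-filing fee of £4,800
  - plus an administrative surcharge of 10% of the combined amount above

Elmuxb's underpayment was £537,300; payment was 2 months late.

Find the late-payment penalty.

Accrued rate: 5% × 2 = 10%, capped at 20% → 10%
Failure-to-pay penalty: 10% of £537,300 = £53,730
Penalty before surcharge: £53,730 + £4,800 = £58,530
Administrative surcharge: 10% of £58,530 = £5,853
Total penalty: £58,530 + £5,853 = £64,383

Penalty: £64,383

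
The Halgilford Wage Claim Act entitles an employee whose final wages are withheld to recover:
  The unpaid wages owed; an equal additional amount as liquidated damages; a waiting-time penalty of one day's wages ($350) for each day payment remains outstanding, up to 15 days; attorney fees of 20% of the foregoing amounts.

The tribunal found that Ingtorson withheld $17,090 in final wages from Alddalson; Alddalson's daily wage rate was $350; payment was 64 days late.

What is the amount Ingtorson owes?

Liquidated damages (equal amount): $17,090
Penalty days: min(64, 15) = 15
Waiting-time penalty: 15 × $350 = $5,250
Subtotal: $17,090 + $17,090 + $5,250 = $39,430
Attorney fees: 20% of $39,430 = $7,886
Total award: $39,430 + $7,886 = $47,316

$47,316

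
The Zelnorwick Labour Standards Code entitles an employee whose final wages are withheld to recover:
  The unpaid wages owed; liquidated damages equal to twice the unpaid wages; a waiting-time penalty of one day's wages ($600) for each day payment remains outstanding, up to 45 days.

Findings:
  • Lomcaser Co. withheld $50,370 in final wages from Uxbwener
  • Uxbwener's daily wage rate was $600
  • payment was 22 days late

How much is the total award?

Doubled: 2 × $50,370 = $100,740
Penalty days: min(22, 45) = 22
Waiting-time penalty: 22 × $600 = $13,200
Total award: $50,370 + $100,740 + $13,200 = $164,310

$164,310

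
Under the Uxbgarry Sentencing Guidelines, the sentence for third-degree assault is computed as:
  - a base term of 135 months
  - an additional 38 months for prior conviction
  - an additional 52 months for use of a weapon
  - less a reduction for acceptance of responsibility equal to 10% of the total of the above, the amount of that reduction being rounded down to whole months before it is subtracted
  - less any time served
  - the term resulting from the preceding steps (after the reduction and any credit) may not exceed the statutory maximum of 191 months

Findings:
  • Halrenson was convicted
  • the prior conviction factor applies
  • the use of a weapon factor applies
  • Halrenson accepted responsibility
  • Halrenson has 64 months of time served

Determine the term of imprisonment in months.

Sentence: 139 months

Prior conviction enhancement: +38 months
Use of a weapon enhancement: +52 months
Adjusted term: 135 months + 38 months + 52 months = 225 months
Acceptance of responsibility reduction: 10% of 225 months = 22 months (rounded down)
After reduction: 225 − 22 = 203 months
Less time served: 203 months − 64 months = 139 months
Cap at 191 months: 139 months is within the cap, no reduction.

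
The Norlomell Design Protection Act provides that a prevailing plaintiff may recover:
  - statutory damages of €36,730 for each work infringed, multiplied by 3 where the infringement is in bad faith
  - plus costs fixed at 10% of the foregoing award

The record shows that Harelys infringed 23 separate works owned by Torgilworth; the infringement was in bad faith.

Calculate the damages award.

€2,787,807

Statutory damages: 23 × €36,730 = €844,790
Trebled: 3 × €844,790 = €2,534,370
Costs: 10% of €2,534,370 = €253,437
Award plus costs: €2,534,370 + €253,437 = €2,787,807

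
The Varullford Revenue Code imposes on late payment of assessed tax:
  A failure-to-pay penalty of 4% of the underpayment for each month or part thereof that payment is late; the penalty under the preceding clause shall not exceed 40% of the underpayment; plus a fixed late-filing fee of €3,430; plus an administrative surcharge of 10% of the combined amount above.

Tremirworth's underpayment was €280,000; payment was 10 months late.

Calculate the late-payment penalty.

Accrued rate: 4% × 10 = 40%, capped at 40% → 40%
Failure-to-pay penalty: 40% of €280,000 = €112,000
Penalty before surcharge: €112,000 + €3,430 = €115,430
Administrative surcharge: 10% of €115,430 = €11,543
Total penalty: €115,430 + €11,543 = €126,973

Penalty: €126,973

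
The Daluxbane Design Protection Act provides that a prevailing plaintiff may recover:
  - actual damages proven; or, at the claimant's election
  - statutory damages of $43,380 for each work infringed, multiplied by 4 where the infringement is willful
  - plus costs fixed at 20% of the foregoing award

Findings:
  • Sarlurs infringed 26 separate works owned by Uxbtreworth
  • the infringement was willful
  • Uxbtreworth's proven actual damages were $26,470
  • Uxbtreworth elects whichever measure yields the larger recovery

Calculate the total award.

Statutory damages: 26 × $43,380 = $1,127,880
Multiplied by 4: 4 × $1,127,880 = $4,511,520
Greater of actual damages ($26,470) or enhanced statutory damages ($4,511,520): $4,511,520
Costs: 20% of $4,511,520 = $902,304
Award plus costs: $4,511,520 + $902,304 = $5,413,824

$5,413,824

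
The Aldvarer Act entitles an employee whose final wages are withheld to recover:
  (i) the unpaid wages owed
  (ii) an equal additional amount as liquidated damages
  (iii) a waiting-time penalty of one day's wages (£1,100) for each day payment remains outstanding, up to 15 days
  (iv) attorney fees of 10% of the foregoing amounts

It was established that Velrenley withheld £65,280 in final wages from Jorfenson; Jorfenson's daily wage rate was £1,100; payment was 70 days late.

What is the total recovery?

£161,766

Liquidated damages (equal amount): £65,280
Penalty days: min(70, 15) = 15
Waiting-time penalty: 15 × £1,100 = £16,500
Subtotal: £65,280 + £65,280 + £16,500 = £147,060
Attorney fees: 10% of £147,060 = £14,706
Total award: £147,060 + £14,706 = £161,766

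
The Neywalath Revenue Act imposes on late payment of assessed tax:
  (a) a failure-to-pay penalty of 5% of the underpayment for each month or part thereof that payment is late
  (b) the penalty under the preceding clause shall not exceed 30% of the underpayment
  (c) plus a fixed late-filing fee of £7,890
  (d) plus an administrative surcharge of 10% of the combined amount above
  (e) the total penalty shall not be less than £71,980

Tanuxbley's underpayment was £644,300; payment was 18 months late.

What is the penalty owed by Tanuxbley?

£221,298

Accrued rate: 5% × 18 = 90%, capped at 30% → 30%
Failure-to-pay penalty: 30% of £644,300 = £193,290
Penalty before surcharge: £193,290 + £7,890 = £201,180
Administrative surcharge: 10% of £201,180 = £20,118
Total penalty: £201,180 + £20,118 = £221,298
Minimum £71,980: £221,298 meets the minimum, no increase.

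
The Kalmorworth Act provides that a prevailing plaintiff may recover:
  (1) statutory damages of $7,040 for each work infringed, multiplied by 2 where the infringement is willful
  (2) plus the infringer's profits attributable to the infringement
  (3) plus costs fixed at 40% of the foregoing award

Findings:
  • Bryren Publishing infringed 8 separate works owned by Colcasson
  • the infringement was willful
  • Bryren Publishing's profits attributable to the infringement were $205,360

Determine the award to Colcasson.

$445,200

Statutory damages: 8 × $7,040 = $56,320
Doubled: 2 × $56,320 = $112,640
Combined award: $112,640 + $205,360 = $318,000
Costs: 40% of $318,000 = $127,200
Award plus costs: $318,000 + $127,200 = $445,200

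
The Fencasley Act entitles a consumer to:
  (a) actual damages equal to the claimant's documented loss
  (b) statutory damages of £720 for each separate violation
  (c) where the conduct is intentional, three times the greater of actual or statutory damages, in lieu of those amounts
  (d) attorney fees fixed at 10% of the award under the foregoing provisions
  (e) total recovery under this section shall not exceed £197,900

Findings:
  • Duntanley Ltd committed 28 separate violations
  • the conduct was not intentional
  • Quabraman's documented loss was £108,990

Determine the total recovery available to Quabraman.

£142,065

Statutory damages: 28 × £720 = £20,160
Conduct not intentional: the in-lieu enhancement does not apply.
Actual plus statutory damages: £108,990 + £20,160 = £129,150
Attorney fees: 10% of £129,150 = £12,915
Total before cap: £129,150 + £12,915 = £142,065
Cap at £197,900: £142,065 is within the cap, no reduction.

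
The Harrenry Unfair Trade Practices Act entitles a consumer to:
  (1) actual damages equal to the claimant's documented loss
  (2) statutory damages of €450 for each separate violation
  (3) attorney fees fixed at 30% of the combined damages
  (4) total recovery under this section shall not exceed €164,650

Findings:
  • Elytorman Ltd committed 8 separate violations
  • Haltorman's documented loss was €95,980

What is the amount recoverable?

Statutory damages: 8 × €450 = €3,600
Combined damages: €95,980 + €3,600 = €99,580
Attorney fees: 30% of €99,580 = €29,874
Total before cap: €99,580 + €29,874 = €129,454
Cap at €164,650: €129,454 is within the cap, no reduction.

€129,454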